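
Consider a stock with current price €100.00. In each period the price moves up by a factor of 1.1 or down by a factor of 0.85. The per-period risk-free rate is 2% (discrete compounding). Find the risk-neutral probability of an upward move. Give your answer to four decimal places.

p = 0.6800

Risk-neutral probability p = (1 + 0.02 − 0.85)/(1.1 − 0.85) = 0.1700/0.2500 = 0.6800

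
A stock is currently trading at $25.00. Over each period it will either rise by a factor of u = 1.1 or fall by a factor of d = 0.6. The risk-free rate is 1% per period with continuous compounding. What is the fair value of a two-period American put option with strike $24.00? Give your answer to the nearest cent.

Risk-neutral probability p = (e^0.01 − 0.6)/(1.1 − 0.6) = 0.4101/0.5000 = 0.8201
Terminal stock prices: S_uu = 30.25, S_ud = 16.5, S_dd = 9
Terminal payoffs (K − S): max(-6.25, 0) = 0, max(7.5, 0) = 7.5, max(15, 0) = 15
Node u (S = 27.5): continuation = e^(−0.01)·[0.8201·0.0000 + 0.1799·7.5000] = 1.3358; exercise value = 0.0000 ≤ continuation, so V_u = 1.3358
Node d (S = 15): continuation = e^(−0.01)·[0.8201·7.5000 + 0.1799·15.0000] = 8.7612; exercise value = 9.0000 > continuation, so V_d = 9.0000 (exercise)
Node 0 (S = 25): continuation = e^(−0.01)·[0.8201·1.3358 + 0.1799·9.0000] = 2.6876; exercise value = 0.0000 ≤ continuation, so V_0 = 2.6876

$2.69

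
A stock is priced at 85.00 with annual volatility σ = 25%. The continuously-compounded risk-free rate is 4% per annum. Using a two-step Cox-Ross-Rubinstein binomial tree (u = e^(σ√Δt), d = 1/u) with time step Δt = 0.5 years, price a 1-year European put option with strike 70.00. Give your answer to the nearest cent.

CRR parameters: u = e^(σ√Δt) = e^(0.25·√0.5) = 1.1934, d = 1/u = 0.8380
Per-period rate: rΔt = 0.04·0.5 = 0.02, so R = e^0.02 = 1.0202
Risk-neutral probability p = (e^0.02 − 0.8380)/(1.1934 − 0.8380) = 0.1822/0.3554 = 0.5128
Terminal stock prices: S_uu = 121.1, S_ud = 85, S_dd = 59.69
Terminal payoffs (K − S): max(-51.05, 0) = 0, max(-15, 0) = 0, max(10.31, 0) = 10.31
Node u (S = 101.4): V_u = e^(−0.02)·[0.5128·0.0000 + 0.4872·0.0000] = 0.0000
Node d (S = 71.23): V_d = e^(−0.02)·[0.5128·0.0000 + 0.4872·10.3140] = 4.9259
Node 0 (S = 85): V_0 = e^(−0.02)·[0.5128·0.0000 + 0.4872·4.9259] = 2.3525

2.35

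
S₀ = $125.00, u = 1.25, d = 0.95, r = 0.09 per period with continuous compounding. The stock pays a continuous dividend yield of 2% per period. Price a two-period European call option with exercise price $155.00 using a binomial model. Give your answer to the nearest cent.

$5.62

Per-period risk-free factor R = e^0.09 = 1.0942; dividend-adjusted growth = e^(0.09−0.02) = 1.0725.
Risk-neutral probability p = (1.0725 − 0.95)/(1.25 − 0.95) = 0.1225/0.3000 = 0.4084
Terminal stock prices: S_uu = 195.3, S_ud = 148.4, S_dd = 112.8
Terminal payoffs (S − K): max(40.31, 0) = 40.31, max(-6.562, 0) = 0, max(-42.19, 0) = 0
Node u (S = 156.2): V_u = e^(−0.09)·[0.4084·40.3125 + 0.5916·0.0000] = 15.0452
Node d (S = 118.8): V_d = e^(−0.09)·[0.4084·0.0000 + 0.5916·0.0000] = 0.0000
Node 0 (S = 125): V_0 = e^(−0.09)·[0.4084·15.0452 + 0.5916·0.0000] = 5.6151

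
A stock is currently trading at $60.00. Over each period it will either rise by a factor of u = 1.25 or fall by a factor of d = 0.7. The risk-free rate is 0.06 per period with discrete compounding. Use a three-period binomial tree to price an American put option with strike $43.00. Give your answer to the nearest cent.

Risk-neutral probability p = (1 + 0.06 − 0.7)/(1.25 − 0.7) = 0.3600/0.5500 = 0.6545
Terminal stock prices: S_uuu = 117.2, S_uud = 65.62, S_udd = 36.75, S_ddd = 20.58
Terminal payoffs (K − S): max(-74.19, 0) = 0, max(-22.62, 0) = 0, max(6.25, 0) = 6.25, max(22.42, 0) = 22.42
Node uu (S = 93.75): continuation = 1/1.06·[0.6545·0.0000 + 0.3455·0.0000] = 0.0000; exercise value = 0.0000 ≤ continuation, so V_uu = 0.0000
Node ud (S = 52.5): continuation = 1/1.06·[0.6545·0.0000 + 0.3455·6.2500] = 2.0369; exercise value = 0.0000 ≤ continuation, so V_ud = 2.0369
Node dd (S = 29.4): continuation = 1/1.06·[0.6545·6.2500 + 0.3455·22.4200] = 11.1660; exercise value = 13.6000 > continuation, so V_dd = 13.6000 (exercise)
Node u (S = 75): continuation = 1/1.06·[0.6545·0.0000 + 0.3455·2.0369] = 0.6638; exercise value = 0.0000 ≤ continuation, so V_u = 0.6638
Node d (S = 42): continuation = 1/1.06·[0.6545·2.0369 + 0.3455·13.6000] = 5.6900; exercise value = 1.0000 ≤ continuation, so V_d = 5.6900
Node 0 (S = 60): continuation = 1/1.06·[0.6545·0.6638 + 0.3455·5.6900] = 2.2643; exercise value = 0.0000 ≤ continuation, so V_0 = 2.2643

$2.26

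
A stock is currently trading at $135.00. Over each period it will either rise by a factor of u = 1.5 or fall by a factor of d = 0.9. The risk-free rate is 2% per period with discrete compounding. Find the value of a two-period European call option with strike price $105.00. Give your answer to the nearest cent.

$34.08

Risk-neutral probability p = (1 + 0.02 − 0.9)/(1.5 − 0.9) = 0.1200/0.6000 = 0.2000
Terminal stock prices: S_uu = 303.8, S_ud = 182.2, S_dd = 109.4
Terminal payoffs (S − K): max(198.8, 0) = 198.8, max(77.25, 0) = 77.25, max(4.35, 0) = 4.35
Node u (S = 202.5): V_u = 1/1.02·[0.2000·198.7500 + 0.8000·77.2500] = 99.5588
Node d (S = 121.5): V_d = 1/1.02·[0.2000·77.2500 + 0.8000·4.3500] = 18.5588
Node 0 (S = 135): V_0 = 1/1.02·[0.2000·99.5588 + 0.8000·18.5588] = 34.0773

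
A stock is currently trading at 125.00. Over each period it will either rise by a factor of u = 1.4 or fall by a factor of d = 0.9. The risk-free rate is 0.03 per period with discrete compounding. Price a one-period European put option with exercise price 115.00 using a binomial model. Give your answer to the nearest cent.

1.80

Risk-neutral probability p = (1 + 0.03 − 0.9)/(1.4 − 0.9) = 0.1300/0.5000 = 0.2600
Terminal stock prices: S_u = 175, S_d = 112.5
Terminal payoffs (K − S): max(-60, 0) = 0, max(2.5, 0) = 2.5
Node 0 (S = 125): V_0 = 1/1.03·[0.2600·0.0000 + 0.7400·2.5000] = 1.7961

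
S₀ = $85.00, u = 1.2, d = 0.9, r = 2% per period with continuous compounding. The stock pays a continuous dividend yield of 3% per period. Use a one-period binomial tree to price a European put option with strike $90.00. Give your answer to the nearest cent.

$9.26

Per-period risk-free factor R = e^0.02 = 1.0202; dividend-adjusted growth = e^(0.02−0.03) = 0.9900.
Risk-neutral probability p = (0.9900 − 0.9)/(1.2 − 0.9) = 0.0900/0.3000 = 0.3002
Terminal stock prices: S_u = 102, S_d = 76.5
Terminal payoffs (K − S): max(-12, 0) = 0, max(13.5, 0) = 13.5
Node 0 (S = 85): V_0 = e^(−0.02)·[0.3002·0.0000 + 0.6998·13.5000] = 9.2607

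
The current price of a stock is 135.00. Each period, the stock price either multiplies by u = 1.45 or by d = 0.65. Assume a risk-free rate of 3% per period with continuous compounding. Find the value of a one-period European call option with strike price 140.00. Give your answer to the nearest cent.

25.73

Risk-neutral probability p = (e^0.03 − 0.65)/(1.45 − 0.65) = 0.3805/0.8000 = 0.4756
Terminal stock prices: S_u = 195.8, S_d = 87.75
Terminal payoffs (S − K): max(55.75, 0) = 55.75, max(-52.25, 0) = 0
Node 0 (S = 135): V_0 = e^(−0.03)·[0.4756·55.7500 + 0.5244·0.0000] = 25.7293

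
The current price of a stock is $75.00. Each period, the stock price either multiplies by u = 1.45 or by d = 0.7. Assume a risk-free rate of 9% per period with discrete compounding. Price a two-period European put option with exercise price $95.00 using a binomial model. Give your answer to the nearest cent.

$19.23

Risk-neutral probability p = (1 + 0.09 − 0.7)/(1.45 − 0.7) = 0.3900/0.7500 = 0.5200
Terminal stock prices: S_uu = 157.7, S_ud = 76.12, S_dd = 36.75
Terminal payoffs (K − S): max(-62.69, 0) = 0, max(18.88, 0) = 18.88, max(58.25, 0) = 58.25
Node u (S = 108.8): V_u = 1/1.09·[0.5200·0.0000 + 0.4800·18.8750] = 8.3119
Node d (S = 52.5): V_d = 1/1.09·[0.5200·18.8750 + 0.4800·58.2500] = 34.6560
Node 0 (S = 75): V_0 = 1/1.09·[0.5200·8.3119 + 0.4800·34.6560] = 19.2267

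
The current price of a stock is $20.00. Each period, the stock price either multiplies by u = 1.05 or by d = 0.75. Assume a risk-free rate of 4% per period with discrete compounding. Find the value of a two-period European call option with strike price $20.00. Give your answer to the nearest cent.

Risk-neutral probability p = (1 + 0.04 − 0.75)/(1.05 − 0.75) = 0.2900/0.3000 = 0.9667
Terminal stock prices: S_uu = 22.05, S_ud = 15.75, S_dd = 11.25
Terminal payoffs (S − K): max(2.05, 0) = 2.05, max(-4.25, 0) = 0, max(-8.75, 0) = 0
Node u (S = 21): V_u = 1/1.04·[0.9667·2.0500 + 0.0333·0.0000] = 1.9054
Node d (S = 15): V_d = 1/1.04·[0.9667·0.0000 + 0.0333·0.0000] = 0.0000
Node 0 (S = 20): V_0 = 1/1.04·[0.9667·1.9054 + 0.0333·0.0000] = 1.7711

$1.77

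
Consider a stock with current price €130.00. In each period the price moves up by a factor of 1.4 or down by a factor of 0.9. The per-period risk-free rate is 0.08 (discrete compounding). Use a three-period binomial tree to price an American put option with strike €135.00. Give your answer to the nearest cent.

Risk-neutral probability p = (1 + 0.08 − 0.9)/(1.4 − 0.9) = 0.1800/0.5000 = 0.3600
Terminal stock prices: S_uuu = 356.7, S_uud = 229.3, S_udd = 147.4, S_ddd = 94.77
Terminal payoffs (K − S): max(-221.7, 0) = 0, max(-94.32, 0) = 0, max(-12.42, 0) = 0, max(40.23, 0) = 40.23
Node uu (S = 254.8): continuation = 1/1.08·[0.3600·0.0000 + 0.6400·0.0000] = 0.0000; exercise value = 0.0000 ≤ continuation, so V_uu = 0.0000
Node ud (S = 163.8): continuation = 1/1.08·[0.3600·0.0000 + 0.6400·0.0000] = 0.0000; exercise value = 0.0000 ≤ continuation, so V_ud = 0.0000
Node dd (S = 105.3): continuation = 1/1.08·[0.3600·0.0000 + 0.6400·40.2300] = 23.8400; exercise value = 29.7000 > continuation, so V_dd = 29.7000 (exercise)
Node u (S = 182): continuation = 1/1.08·[0.3600·0.0000 + 0.6400·0.0000] = 0.0000; exercise value = 0.0000 ≤ continuation, so V_u = 0.0000
Node d (S = 117): continuation = 1/1.08·[0.3600·0.0000 + 0.6400·29.7000] = 17.6000; exercise value = 18.0000 > continuation, so V_d = 18.0000 (exercise)
Node 0 (S = 130): continuation = 1/1.08·[0.3600·0.0000 + 0.6400·18.0000] = 10.6667; exercise value = 5.0000 ≤ continuation, so V_0 = 10.6667

€10.67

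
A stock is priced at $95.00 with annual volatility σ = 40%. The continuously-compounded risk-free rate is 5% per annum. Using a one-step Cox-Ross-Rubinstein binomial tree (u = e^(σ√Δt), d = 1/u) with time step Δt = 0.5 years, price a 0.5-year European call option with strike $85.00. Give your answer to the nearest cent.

$18.98

CRR parameters: u = e^(σ√Δt) = e^(0.4·√0.5) = 1.3269, d = 1/u = 0.7536
Per-period rate: rΔt = 0.05·0.5 = 0.025, so R = e^0.025 = 1.0253
Risk-neutral probability p = (e^0.025 − 0.7536)/(1.3269 − 0.7536) = 0.2717/0.5733 = 0.4739
Terminal stock prices: S_u = 126.1, S_d = 71.6
Terminal payoffs (S − K): max(41.06, 0) = 41.06, max(-13.4, 0) = 0
Node 0 (S = 95): V_0 = e^(−0.025)·[0.4739·41.0552 + 0.5261·0.0000] = 18.9764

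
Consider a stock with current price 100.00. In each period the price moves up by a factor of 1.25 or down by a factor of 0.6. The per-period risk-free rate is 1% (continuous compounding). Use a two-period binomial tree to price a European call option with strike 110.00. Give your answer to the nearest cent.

18.04

Risk-neutral probability p = (e^0.01 − 0.6)/(1.25 − 0.6) = 0.4101/0.6500 = 0.6308
Terminal stock prices: S_uu = 156.2, S_ud = 75, S_dd = 36
Terminal payoffs (S − K): max(46.25, 0) = 46.25, max(-35, 0) = 0, max(-74, 0) = 0
Node u (S = 125): V_u = e^(−0.01)·[0.6308·46.2500 + 0.3692·0.0000] = 28.8863
Node d (S = 60): V_d = e^(−0.01)·[0.6308·0.0000 + 0.3692·0.0000] = 0.0000
Node 0 (S = 100): V_0 = e^(−0.01)·[0.6308·28.8863 + 0.3692·0.0000] = 18.0415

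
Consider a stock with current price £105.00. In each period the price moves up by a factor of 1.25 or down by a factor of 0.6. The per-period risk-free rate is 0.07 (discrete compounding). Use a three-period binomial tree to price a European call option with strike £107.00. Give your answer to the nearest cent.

Risk-neutral probability p = (1 + 0.07 − 0.6)/(1.25 − 0.6) = 0.4700/0.6500 = 0.7231
Terminal stock prices: S_uuu = 205.1, S_uud = 98.44, S_udd = 47.25, S_ddd = 22.68
Terminal payoffs (S − K): max(98.08, 0) = 98.08, max(-8.562, 0) = 0, max(-59.75, 0) = 0, max(-84.32, 0) = 0
Node uu (S = 164.1): V_uu = 1/1.07·[0.7231·98.0781 + 0.2769·0.0000] = 66.2785
Node ud (S = 78.75): V_ud = 1/1.07·[0.7231·0.0000 + 0.2769·0.0000] = 0.0000
Node dd (S = 37.8): V_dd = 1/1.07·[0.7231·0.0000 + 0.2769·0.0000] = 0.0000
Node u (S = 131.2): V_u = 1/1.07·[0.7231·66.2785 + 0.2769·0.0000] = 44.7892
Node d (S = 63): V_d = 1/1.07·[0.7231·0.0000 + 0.2769·0.0000] = 0.0000
Node 0 (S = 105): V_0 = 1/1.07·[0.7231·44.7892 + 0.2769·0.0000] = 30.2673

£30.27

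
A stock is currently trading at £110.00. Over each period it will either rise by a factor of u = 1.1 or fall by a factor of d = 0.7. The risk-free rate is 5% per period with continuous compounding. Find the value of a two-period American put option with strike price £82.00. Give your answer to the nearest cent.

Risk-neutral probability p = (e^0.05 − 0.7)/(1.1 − 0.7) = 0.3513/0.4000 = 0.8782
Terminal stock prices: S_uu = 133.1, S_ud = 84.7, S_dd = 53.9
Terminal payoffs (K − S): max(-51.1, 0) = 0, max(-2.7, 0) = 0, max(28.1, 0) = 28.1
Node u (S = 121): continuation = e^(−0.05)·[0.8782·0.0000 + 0.1218·0.0000] = 0.0000; exercise value = 0.0000 ≤ continuation, so V_u = 0.0000
Node d (S = 77): continuation = e^(−0.05)·[0.8782·0.0000 + 0.1218·28.1000] = 3.2563; exercise value = 5.0000 > continuation, so V_d = 5.0000 (exercise)
Node 0 (S = 110): continuation = e^(−0.05)·[0.8782·0.0000 + 0.1218·5.0000] = 0.5794; exercise value = 0.0000 ≤ continuation, so V_0 = 0.5794

£0.58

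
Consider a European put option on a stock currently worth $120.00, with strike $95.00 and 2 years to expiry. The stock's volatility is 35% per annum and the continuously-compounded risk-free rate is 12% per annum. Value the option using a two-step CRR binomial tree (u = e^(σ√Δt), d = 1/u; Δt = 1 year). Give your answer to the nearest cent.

CRR parameters: u = e^(σ√Δt) = e^(0.35·√1) = 1.4191, d = 1/u = 0.7047
Per-period rate: rΔt = 0.12·1 = 0.12, so R = e^0.12 = 1.1275
Risk-neutral probability p = (e^0.12 − 0.7047)/(1.4191 − 0.7047) = 0.4228/0.7144 = 0.5919
Terminal stock prices: S_uu = 241.7, S_ud = 120, S_dd = 59.59
Terminal payoffs (K − S): max(-146.7, 0) = 0, max(-25, 0) = 0, max(35.41, 0) = 35.41
Node u (S = 170.3): V_u = e^(−0.12)·[0.5919·0.0000 + 0.4081·0.0000] = 0.0000
Node d (S = 84.56): V_d = e^(−0.12)·[0.5919·0.0000 + 0.4081·35.4098] = 12.8181
Node 0 (S = 120): V_0 = e^(−0.12)·[0.5919·0.0000 + 0.4081·12.8181] = 4.6400

$4.64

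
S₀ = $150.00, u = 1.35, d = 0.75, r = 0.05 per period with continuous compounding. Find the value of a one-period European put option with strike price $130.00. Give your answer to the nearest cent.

$8.29

Risk-neutral probability p = (e^0.05 − 0.75)/(1.35 − 0.75) = 0.3013/0.6000 = 0.5021
Terminal stock prices: S_u = 202.5, S_d = 112.5
Terminal payoffs (K − S): max(-72.5, 0) = 0, max(17.5, 0) = 17.5
Node 0 (S = 150): V_0 = e^(−0.05)·[0.5021·0.0000 + 0.4979·17.5000] = 8.2880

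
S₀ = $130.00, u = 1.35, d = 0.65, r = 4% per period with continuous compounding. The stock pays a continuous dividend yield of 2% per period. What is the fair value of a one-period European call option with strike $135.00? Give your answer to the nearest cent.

Per-period risk-free factor R = e^0.04 = 1.0408; dividend-adjusted growth = e^(0.04−0.02) = 1.0202.
Risk-neutral probability p = (1.0202 − 0.65)/(1.35 − 0.65) = 0.3702/0.7000 = 0.5289
Terminal stock prices: S_u = 175.5, S_d = 84.5
Terminal payoffs (S − K): max(40.5, 0) = 40.5, max(-50.5, 0) = 0
Node 0 (S = 130): V_0 = e^(−0.04)·[0.5289·40.5000 + 0.4711·0.0000] = 20.5789

$20.58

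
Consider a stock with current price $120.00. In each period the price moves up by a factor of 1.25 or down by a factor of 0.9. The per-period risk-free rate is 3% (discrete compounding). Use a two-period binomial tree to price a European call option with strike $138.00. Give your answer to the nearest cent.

$6.44

Risk-neutral probability p = (1 + 0.03 − 0.9)/(1.25 − 0.9) = 0.1300/0.3500 = 0.3714
Terminal stock prices: S_uu = 187.5, S_ud = 135, S_dd = 97.2
Terminal payoffs (S − K): max(49.5, 0) = 49.5, max(-3, 0) = 0, max(-40.8, 0) = 0
Node u (S = 150): V_u = 1/1.03·[0.3714·49.5000 + 0.6286·0.0000] = 17.8502
Node d (S = 108): V_d = 1/1.03·[0.3714·0.0000 + 0.6286·0.0000] = 0.0000
Node 0 (S = 120): V_0 = 1/1.03·[0.3714·17.8502 + 0.6286·0.0000] = 6.4370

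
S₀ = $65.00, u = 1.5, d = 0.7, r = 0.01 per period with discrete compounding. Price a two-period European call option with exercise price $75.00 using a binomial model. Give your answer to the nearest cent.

Risk-neutral probability p = (1 + 0.01 − 0.7)/(1.5 − 0.7) = 0.3100/0.8000 = 0.3875
Terminal stock prices: S_uu = 146.2, S_ud = 68.25, S_dd = 31.85
Terminal payoffs (S − K): max(71.25, 0) = 71.25, max(-6.75, 0) = 0, max(-43.15, 0) = 0
Node u (S = 97.5): V_u = 1/1.01·[0.3875·71.2500 + 0.6125·0.0000] = 27.3360
Node d (S = 45.5): V_d = 1/1.01·[0.3875·0.0000 + 0.6125·0.0000] = 0.0000
Node 0 (S = 65): V_0 = 1/1.01·[0.3875·27.3360 + 0.6125·0.0000] = 10.4878

$10.49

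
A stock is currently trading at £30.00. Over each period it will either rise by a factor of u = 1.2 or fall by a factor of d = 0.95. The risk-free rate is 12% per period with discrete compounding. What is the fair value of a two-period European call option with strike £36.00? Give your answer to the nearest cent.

£2.65

Risk-neutral probability p = (1 + 0.12 − 0.95)/(1.2 − 0.95) = 0.1700/0.2500 = 0.6800
Terminal stock prices: S_uu = 43.2, S_ud = 34.2, S_dd = 27.07
Terminal payoffs (S − K): max(7.2, 0) = 7.2, max(-1.8, 0) = 0, max(-8.925, 0) = 0
Node u (S = 36): V_u = 1/1.12·[0.6800·7.2000 + 0.3200·0.0000] = 4.3714
Node d (S = 28.5): V_d = 1/1.12·[0.6800·0.0000 + 0.3200·0.0000] = 0.0000
Node 0 (S = 30): V_0 = 1/1.12·[0.6800·4.3714 + 0.3200·0.0000] = 2.6541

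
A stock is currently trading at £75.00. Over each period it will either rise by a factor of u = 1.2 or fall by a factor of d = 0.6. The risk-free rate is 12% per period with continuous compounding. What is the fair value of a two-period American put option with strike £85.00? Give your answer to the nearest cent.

£10.00

Risk-neutral probability p = (e^0.12 − 0.6)/(1.2 − 0.6) = 0.5275/0.6000 = 0.8792
Terminal stock prices: S_uu = 108, S_ud = 54, S_dd = 27
Terminal payoffs (K − S): max(-23, 0) = 0, max(31, 0) = 31, max(58, 0) = 58
Node u (S = 90): continuation = e^(−0.12)·[0.8792·0.0000 + 0.1208·31.0000] = 3.3224; exercise value = 0.0000 ≤ continuation, so V_u = 3.3224
Node d (S = 45): continuation = e^(−0.12)·[0.8792·31.0000 + 0.1208·58.0000] = 30.3882; exercise value = 40.0000 > continuation, so V_d = 40.0000 (exercise)
Node 0 (S = 75): continuation = e^(−0.12)·[0.8792·3.3224 + 0.1208·40.0000] = 6.8776; exercise value = 10.0000 > continuation, so V_0 = 10.0000 (exercise)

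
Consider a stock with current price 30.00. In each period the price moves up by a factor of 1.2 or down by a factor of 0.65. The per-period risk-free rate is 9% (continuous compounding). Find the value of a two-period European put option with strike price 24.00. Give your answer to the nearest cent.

Risk-neutral probability p = (e^0.09 − 0.65)/(1.2 − 0.65) = 0.4442/0.5500 = 0.8076
Terminal stock prices: S_uu = 43.2, S_ud = 23.4, S_dd = 12.68
Terminal payoffs (K − S): max(-19.2, 0) = 0, max(0.6, 0) = 0.6, max(11.32, 0) = 11.32
Node u (S = 36): V_u = e^(−0.09)·[0.8076·0.0000 + 0.1924·0.6000] = 0.1055
Node d (S = 19.5): V_d = e^(−0.09)·[0.8076·0.6000 + 0.1924·11.3250] = 2.4343
Node 0 (S = 30): V_0 = e^(−0.09)·[0.8076·0.1055 + 0.1924·2.4343] = 0.5060

0.51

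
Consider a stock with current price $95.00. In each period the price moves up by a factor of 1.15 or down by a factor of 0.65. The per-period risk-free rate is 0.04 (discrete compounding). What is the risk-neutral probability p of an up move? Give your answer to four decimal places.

p = 0.7800

Risk-neutral probability p = (1 + 0.04 − 0.65)/(1.15 − 0.65) = 0.3900/0.5000 = 0.7800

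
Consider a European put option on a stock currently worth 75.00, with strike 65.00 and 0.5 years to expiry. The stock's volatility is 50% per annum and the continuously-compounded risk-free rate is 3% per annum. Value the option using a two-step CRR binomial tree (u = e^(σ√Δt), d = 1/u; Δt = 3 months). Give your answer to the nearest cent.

CRR parameters: u = e^(σ√Δt) = e^(0.5·√0.25) = 1.2840, d = 1/u = 0.7788
Per-period rate: rΔt = 0.03·0.25 = 0.0075, so R = e^0.0075 = 1.0075
Risk-neutral probability p = (e^0.0075 − 0.7788)/(1.2840 − 0.7788) = 0.2287/0.5052 = 0.4527
Terminal stock prices: S_uu = 123.7, S_ud = 75, S_dd = 45.49
Terminal payoffs (K − S): max(-58.65, 0) = 0, max(-10, 0) = 0, max(19.51, 0) = 19.51
Node u (S = 96.3): V_u = e^(−0.0075)·[0.4527·0.0000 + 0.5473·0.0000] = 0.0000
Node d (S = 58.41): V_d = e^(−0.0075)·[0.4527·0.0000 + 0.5473·19.5102] = 10.5977
Node 0 (S = 75): V_0 = e^(−0.0075)·[0.4527·0.0000 + 0.5473·10.5977] = 5.7565

5.76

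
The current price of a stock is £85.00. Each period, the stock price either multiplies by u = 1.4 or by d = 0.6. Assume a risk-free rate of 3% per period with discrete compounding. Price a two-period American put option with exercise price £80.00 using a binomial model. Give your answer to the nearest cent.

Risk-neutral probability p = (1 + 0.03 − 0.6)/(1.4 − 0.6) = 0.4300/0.8000 = 0.5375
Terminal stock prices: S_uu = 166.6, S_ud = 71.4, S_dd = 30.6
Terminal payoffs (K − S): max(-86.6, 0) = 0, max(8.6, 0) = 8.6, max(49.4, 0) = 49.4
Node u (S = 119): continuation = 1/1.03·[0.5375·0.0000 + 0.4625·8.6000] = 3.8617; exercise value = 0.0000 ≤ continuation, so V_u = 3.8617
Node d (S = 51): continuation = 1/1.03·[0.5375·8.6000 + 0.4625·49.4000] = 26.6699; exercise value = 29.0000 > continuation, so V_d = 29.0000 (exercise)
Node 0 (S = 85): continuation = 1/1.03·[0.5375·3.8617 + 0.4625·29.0000] = 15.0370; exercise value = 0.0000 ≤ continuation, so V_0 = 15.0370

£15.04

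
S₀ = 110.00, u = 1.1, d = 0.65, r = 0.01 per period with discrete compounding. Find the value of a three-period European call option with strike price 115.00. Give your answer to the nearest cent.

Risk-neutral probability p = (1 + 0.01 − 0.65)/(1.1 − 0.65) = 0.3600/0.4500 = 0.8000
Terminal stock prices: S_uuu = 146.4, S_uud = 86.52, S_udd = 51.12, S_ddd = 30.21
Terminal payoffs (S − K): max(31.41, 0) = 31.41, max(-28.48, 0) = 0, max(-63.88, 0) = 0, max(-84.79, 0) = 0
Node uu (S = 133.1): V_uu = 1/1.01·[0.8000·31.4100 + 0.2000·0.0000] = 24.8792
Node ud (S = 78.65): V_ud = 1/1.01·[0.8000·0.0000 + 0.2000·0.0000] = 0.0000
Node dd (S = 46.48): V_dd = 1/1.01·[0.8000·0.0000 + 0.2000·0.0000] = 0.0000
Node u (S = 121): V_u = 1/1.01·[0.8000·24.8792 + 0.2000·0.0000] = 19.7063
Node d (S = 71.5): V_d = 1/1.01·[0.8000·0.0000 + 0.2000·0.0000] = 0.0000
Node 0 (S = 110): V_0 = 1/1.01·[0.8000·19.7063 + 0.2000·0.0000] = 15.6090

15.61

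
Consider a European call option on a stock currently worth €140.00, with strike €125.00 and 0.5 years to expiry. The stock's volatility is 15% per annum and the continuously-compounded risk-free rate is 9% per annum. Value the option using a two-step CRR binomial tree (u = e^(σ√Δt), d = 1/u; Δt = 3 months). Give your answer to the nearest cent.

€21.08

CRR parameters: u = e^(σ√Δt) = e^(0.15·√0.25) = 1.0779, d = 1/u = 0.9277
Per-period rate: rΔt = 0.09·0.25 = 0.0225, so R = e^0.0225 = 1.0228
Risk-neutral probability p = (e^0.0225 − 0.9277)/(1.0779 − 0.9277) = 0.0950/0.1501 = 0.6328
Terminal stock prices: S_uu = 162.7, S_ud = 140, S_dd = 120.5
Terminal payoffs (S − K): max(37.66, 0) = 37.66, max(15, 0) = 15, max(-4.501, 0) = 0
Node u (S = 150.9): V_u = e^(−0.0225)·[0.6328·37.6568 + 0.3672·15.0000] = 28.6849
Node d (S = 129.9): V_d = e^(−0.0225)·[0.6328·15.0000 + 0.3672·0.0000] = 9.2811
Node 0 (S = 140): V_0 = e^(−0.0225)·[0.6328·28.6849 + 0.3672·9.2811] = 21.0804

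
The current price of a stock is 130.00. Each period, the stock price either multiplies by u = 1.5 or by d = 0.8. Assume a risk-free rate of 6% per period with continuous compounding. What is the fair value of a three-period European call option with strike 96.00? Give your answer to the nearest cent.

Risk-neutral probability p = (e^0.06 − 0.8)/(1.5 − 0.8) = 0.2618/0.7000 = 0.3741
Terminal stock prices: S_uuu = 438.8, S_uud = 234, S_udd = 124.8, S_ddd = 66.56
Terminal payoffs (S − K): max(342.8, 0) = 342.8, max(138, 0) = 138, max(28.8, 0) = 28.8, max(-29.44, 0) = 0
Node uu (S = 292.5): V_uu = e^(−0.06)·[0.3741·342.7500 + 0.6259·138.0000] = 202.0906
Node ud (S = 156): V_ud = e^(−0.06)·[0.3741·138.0000 + 0.6259·28.8000] = 65.5906
Node dd (S = 83.2): V_dd = e^(−0.06)·[0.3741·28.8000 + 0.6259·0.0000] = 10.1454
Node u (S = 195): V_u = e^(−0.06)·[0.3741·202.0906 + 0.6259·65.5906] = 109.8556
Node d (S = 104): V_d = e^(−0.06)·[0.3741·65.5906 + 0.6259·10.1454] = 29.0862
Node 0 (S = 130): V_0 = e^(−0.06)·[0.3741·109.8556 + 0.6259·29.0862] = 55.8449

55.84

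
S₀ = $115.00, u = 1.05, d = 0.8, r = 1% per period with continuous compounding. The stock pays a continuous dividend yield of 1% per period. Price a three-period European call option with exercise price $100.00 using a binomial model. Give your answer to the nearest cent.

Per-period risk-free factor R = e^0.01 = 1.0101; dividend-adjusted growth = e^(0.01−0.01) = 1.0000.
Risk-neutral probability p = (1.0000 − 0.8)/(1.05 − 0.8) = 0.2000/0.2500 = 0.8000
Terminal stock prices: S_uuu = 133.1, S_uud = 101.4, S_udd = 77.28, S_ddd = 58.88
Terminal payoffs (S − K): max(33.13, 0) = 33.13, max(1.43, 0) = 1.43, max(-22.72, 0) = 0, max(-41.12, 0) = 0
Node uu (S = 126.8): V_uu = e^(−0.01)·[0.8000·33.1269 + 0.2000·1.4300] = 26.5210
Node ud (S = 96.6): V_ud = e^(−0.01)·[0.8000·1.4300 + 0.2000·0.0000] = 1.1326
Node dd (S = 73.6): V_dd = e^(−0.01)·[0.8000·0.0000 + 0.2000·0.0000] = 0.0000
Node u (S = 120.8): V_u = e^(−0.01)·[0.8000·26.5210 + 0.2000·1.1326] = 21.2299
Node d (S = 92): V_d = e^(−0.01)·[0.8000·1.1326 + 0.2000·0.0000] = 0.8971
Node 0 (S = 115): V_0 = e^(−0.01)·[0.8000·21.2299 + 0.2000·0.8971] = 16.9926

$16.99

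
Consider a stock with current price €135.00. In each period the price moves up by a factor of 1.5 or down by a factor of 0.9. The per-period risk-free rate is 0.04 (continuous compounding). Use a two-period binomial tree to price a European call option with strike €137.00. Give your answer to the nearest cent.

€23.48

Risk-neutral probability p = (e^0.04 − 0.9)/(1.5 − 0.9) = 0.1408/0.6000 = 0.2347
Terminal stock prices: S_uu = 303.8, S_ud = 182.2, S_dd = 109.4
Terminal payoffs (S − K): max(166.8, 0) = 166.8, max(45.25, 0) = 45.25, max(-27.65, 0) = 0
Node u (S = 202.5): V_u = e^(−0.04)·[0.2347·166.7500 + 0.7653·45.2500] = 70.8718
Node d (S = 121.5): V_d = e^(−0.04)·[0.2347·45.2500 + 0.7653·0.0000] = 10.2031
Node 0 (S = 135): V_0 = e^(−0.04)·[0.2347·70.8718 + 0.7653·10.2031] = 23.4828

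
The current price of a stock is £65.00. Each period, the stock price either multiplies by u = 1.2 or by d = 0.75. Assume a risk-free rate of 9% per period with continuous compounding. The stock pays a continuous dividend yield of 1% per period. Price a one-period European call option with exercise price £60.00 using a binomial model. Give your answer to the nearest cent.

Per-period risk-free factor R = e^0.09 = 1.0942; dividend-adjusted growth = e^(0.09−0.01) = 1.0833.
Risk-neutral probability p = (1.0833 − 0.75)/(1.2 − 0.75) = 0.3333/0.4500 = 0.7406
Terminal stock prices: S_u = 78, S_d = 48.75
Terminal payoffs (S − K): max(18, 0) = 18, max(-11.25, 0) = 0
Node 0 (S = 65): V_0 = e^(−0.09)·[0.7406·18.0000 + 0.2594·0.0000] = 12.1841

£12.18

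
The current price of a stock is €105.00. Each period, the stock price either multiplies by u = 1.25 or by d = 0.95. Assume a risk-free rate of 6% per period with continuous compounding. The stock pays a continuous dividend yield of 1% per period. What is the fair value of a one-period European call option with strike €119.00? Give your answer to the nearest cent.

Per-period risk-free factor R = e^0.06 = 1.0618; dividend-adjusted growth = e^(0.06−0.01) = 1.0513.
Risk-neutral probability p = (1.0513 − 0.95)/(1.25 − 0.95) = 0.1013/0.3000 = 0.3376
Terminal stock prices: S_u = 131.2, S_d = 99.75
Terminal payoffs (S − K): max(12.25, 0) = 12.25, max(-19.25, 0) = 0
Node 0 (S = 105): V_0 = e^(−0.06)·[0.3376·12.2500 + 0.6624·0.0000] = 3.8944

€3.89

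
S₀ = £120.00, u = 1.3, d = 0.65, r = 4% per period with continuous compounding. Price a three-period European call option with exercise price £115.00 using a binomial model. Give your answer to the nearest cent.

£35.10

Risk-neutral probability p = (e^0.04 − 0.65)/(1.3 − 0.65) = 0.3908/0.6500 = 0.6012
Terminal stock prices: S_uuu = 263.6, S_uud = 131.8, S_udd = 65.91, S_ddd = 32.95
Terminal payoffs (S − K): max(148.6, 0) = 148.6, max(16.82, 0) = 16.82, max(-49.09, 0) = 0, max(-82.05, 0) = 0
Node uu (S = 202.8): V_uu = e^(−0.04)·[0.6012·148.6400 + 0.3988·16.8200] = 92.3092
Node ud (S = 101.4): V_ud = e^(−0.04)·[0.6012·16.8200 + 0.3988·0.0000] = 9.7164
Node dd (S = 50.7): V_dd = e^(−0.04)·[0.6012·0.0000 + 0.3988·0.0000] = 0.0000
Node u (S = 156): V_u = e^(−0.04)·[0.6012·92.3092 + 0.3988·9.7164] = 57.0470
Node d (S = 78): V_d = e^(−0.04)·[0.6012·9.7164 + 0.3988·0.0000] = 5.6129
Node 0 (S = 120): V_0 = e^(−0.04)·[0.6012·57.0470 + 0.3988·5.6129] = 35.1049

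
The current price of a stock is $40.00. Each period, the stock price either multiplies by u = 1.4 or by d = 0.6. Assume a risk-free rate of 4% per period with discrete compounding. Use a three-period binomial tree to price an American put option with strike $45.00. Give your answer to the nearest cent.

Risk-neutral probability p = (1 + 0.04 − 0.6)/(1.4 − 0.6) = 0.4400/0.8000 = 0.5500
Terminal stock prices: S_uuu = 109.8, S_uud = 47.04, S_udd = 20.16, S_ddd = 8.64
Terminal payoffs (K − S): max(-64.76, 0) = 0, max(-2.04, 0) = 0, max(24.84, 0) = 24.84, max(36.36, 0) = 36.36
Node uu (S = 78.4): continuation = 1/1.04·[0.5500·0.0000 + 0.4500·0.0000] = 0.0000; exercise value = 0.0000 ≤ continuation, so V_uu = 0.0000
Node ud (S = 33.6): continuation = 1/1.04·[0.5500·0.0000 + 0.4500·24.8400] = 10.7481; exercise value = 11.4000 > continuation, so V_ud = 11.4000 (exercise)
Node dd (S = 14.4): continuation = 1/1.04·[0.5500·24.8400 + 0.4500·36.3600] = 28.8692; exercise value = 30.6000 > continuation, so V_dd = 30.6000 (exercise)
Node u (S = 56): continuation = 1/1.04·[0.5500·0.0000 + 0.4500·11.4000] = 4.9327; exercise value = 0.0000 ≤ continuation, so V_u = 4.9327
Node d (S = 24): continuation = 1/1.04·[0.5500·11.4000 + 0.4500·30.6000] = 19.2692; exercise value = 21.0000 > continuation, so V_d = 21.0000 (exercise)
Node 0 (S = 40): continuation = 1/1.04·[0.5500·4.9327 + 0.4500·21.0000] = 11.6952; exercise value = 5.0000 ≤ continuation, so V_0 = 11.6952

$11.70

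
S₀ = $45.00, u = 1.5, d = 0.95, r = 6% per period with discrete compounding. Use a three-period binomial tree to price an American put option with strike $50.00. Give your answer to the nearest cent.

Risk-neutral probability p = (1 + 0.06 − 0.95)/(1.5 − 0.95) = 0.1100/0.5500 = 0.2000
Terminal stock prices: S_uuu = 151.9, S_uud = 96.19, S_udd = 60.92, S_ddd = 38.58
Terminal payoffs (K − S): max(-101.9, 0) = 0, max(-46.19, 0) = 0, max(-10.92, 0) = 0, max(11.42, 0) = 11.42
Node uu (S = 101.2): continuation = 1/1.06·[0.2000·0.0000 + 0.8000·0.0000] = 0.0000; exercise value = 0.0000 ≤ continuation, so V_uu = 0.0000
Node ud (S = 64.12): continuation = 1/1.06·[0.2000·0.0000 + 0.8000·0.0000] = 0.0000; exercise value = 0.0000 ≤ continuation, so V_ud = 0.0000
Node dd (S = 40.61): continuation = 1/1.06·[0.2000·0.0000 + 0.8000·11.4181] = 8.6175; exercise value = 9.3875 > continuation, so V_dd = 9.3875 (exercise)
Node u (S = 67.5): continuation = 1/1.06·[0.2000·0.0000 + 0.8000·0.0000] = 0.0000; exercise value = 0.0000 ≤ continuation, so V_u = 0.0000
Node d (S = 42.75): continuation = 1/1.06·[0.2000·0.0000 + 0.8000·9.3875] = 7.0849; exercise value = 7.2500 > continuation, so V_d = 7.2500 (exercise)
Node 0 (S = 45): continuation = 1/1.06·[0.2000·0.0000 + 0.8000·7.2500] = 5.4717; exercise value = 5.0000 ≤ continuation, so V_0 = 5.4717

$5.47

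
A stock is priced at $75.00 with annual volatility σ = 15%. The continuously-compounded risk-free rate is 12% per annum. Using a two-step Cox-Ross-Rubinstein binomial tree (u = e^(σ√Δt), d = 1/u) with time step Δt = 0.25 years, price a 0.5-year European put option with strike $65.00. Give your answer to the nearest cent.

$0.04

CRR parameters: u = e^(σ√Δt) = e^(0.15·√0.25) = 1.0779, d = 1/u = 0.9277
Per-period rate: rΔt = 0.12·0.25 = 0.03, so R = e^0.03 = 1.0305
Risk-neutral probability p = (e^0.03 − 0.9277)/(1.0779 − 0.9277) = 0.1027/0.1501 = 0.6841
Terminal stock prices: S_uu = 87.14, S_ud = 75, S_dd = 64.55
Terminal payoffs (K − S): max(-22.14, 0) = 0, max(-10, 0) = 0, max(0.4469, 0) = 0.4469
Node u (S = 80.84): V_u = e^(−0.03)·[0.6841·0.0000 + 0.3159·0.0000] = 0.0000
Node d (S = 69.58): V_d = e^(−0.03)·[0.6841·0.0000 + 0.3159·0.4469] = 0.1370
Node 0 (S = 75): V_0 = e^(−0.03)·[0.6841·0.0000 + 0.3159·0.1370] = 0.0420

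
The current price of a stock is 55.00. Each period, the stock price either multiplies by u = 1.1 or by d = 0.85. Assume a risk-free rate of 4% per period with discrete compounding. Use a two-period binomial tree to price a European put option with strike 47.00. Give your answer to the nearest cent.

Risk-neutral probability p = (1 + 0.04 − 0.85)/(1.1 − 0.85) = 0.1900/0.2500 = 0.7600
Terminal stock prices: S_uu = 66.55, S_ud = 51.43, S_dd = 39.74
Terminal payoffs (K − S): max(-19.55, 0) = 0, max(-4.425, 0) = 0, max(7.263, 0) = 7.263
Node u (S = 60.5): V_u = 1/1.04·[0.7600·0.0000 + 0.2400·0.0000] = 0.0000
Node d (S = 46.75): V_d = 1/1.04·[0.7600·0.0000 + 0.2400·7.2625] = 1.6760
Node 0 (S = 55): V_0 = 1/1.04·[0.7600·0.0000 + 0.2400·1.6760] = 0.3868

0.39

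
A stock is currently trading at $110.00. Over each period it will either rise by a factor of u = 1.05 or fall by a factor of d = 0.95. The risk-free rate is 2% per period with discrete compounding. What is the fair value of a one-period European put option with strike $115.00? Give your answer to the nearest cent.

Risk-neutral probability p = (1 + 0.02 − 0.95)/(1.05 − 0.95) = 0.0700/0.1000 = 0.7000
Terminal stock prices: S_u = 115.5, S_d = 104.5
Terminal payoffs (K − S): max(-0.5, 0) = 0, max(10.5, 0) = 10.5
Node 0 (S = 110): V_0 = 1/1.02·[0.7000·0.0000 + 0.3000·10.5000] = 3.0882

$3.09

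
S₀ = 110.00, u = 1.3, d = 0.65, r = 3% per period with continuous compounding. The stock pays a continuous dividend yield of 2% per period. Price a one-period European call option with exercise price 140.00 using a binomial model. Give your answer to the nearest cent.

1.61

Per-period risk-free factor R = e^0.03 = 1.0305; dividend-adjusted growth = e^(0.03−0.02) = 1.0101.
Risk-neutral probability p = (1.0101 − 0.65)/(1.3 − 0.65) = 0.3601/0.6500 = 0.5539
Terminal stock prices: S_u = 143, S_d = 71.5
Terminal payoffs (S − K): max(3, 0) = 3, max(-68.5, 0) = 0
Node 0 (S = 110): V_0 = e^(−0.03)·[0.5539·3.0000 + 0.4461·0.0000] = 1.6127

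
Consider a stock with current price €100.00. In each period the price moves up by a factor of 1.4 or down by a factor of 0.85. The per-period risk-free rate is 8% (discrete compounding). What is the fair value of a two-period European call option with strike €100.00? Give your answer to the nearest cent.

€22.32

Risk-neutral probability p = (1 + 0.08 − 0.85)/(1.4 − 0.85) = 0.2300/0.5500 = 0.4182
Terminal stock prices: S_uu = 196, S_ud = 119, S_dd = 72.25
Terminal payoffs (S − K): max(96, 0) = 96, max(19, 0) = 19, max(-27.75, 0) = 0
Node u (S = 140): V_u = 1/1.08·[0.4182·96.0000 + 0.5818·19.0000] = 47.4074
Node d (S = 85): V_d = 1/1.08·[0.4182·19.0000 + 0.5818·0.0000] = 7.3569
Node 0 (S = 100): V_0 = 1/1.08·[0.4182·47.4074 + 0.5818·7.3569] = 22.3197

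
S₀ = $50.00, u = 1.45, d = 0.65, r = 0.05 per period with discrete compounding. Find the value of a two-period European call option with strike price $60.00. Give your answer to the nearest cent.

$10.23

Risk-neutral probability p = (1 + 0.05 − 0.65)/(1.45 − 0.65) = 0.4000/0.8000 = 0.5000
Terminal stock prices: S_uu = 105.1, S_ud = 47.12, S_dd = 21.13
Terminal payoffs (S − K): max(45.12, 0) = 45.12, max(-12.88, 0) = 0, max(-38.88, 0) = 0
Node u (S = 72.5): V_u = 1/1.05·[0.5000·45.1250 + 0.5000·0.0000] = 21.4881
Node d (S = 32.5): V_d = 1/1.05·[0.5000·0.0000 + 0.5000·0.0000] = 0.0000
Node 0 (S = 50): V_0 = 1/1.05·[0.5000·21.4881 + 0.5000·0.0000] = 10.2324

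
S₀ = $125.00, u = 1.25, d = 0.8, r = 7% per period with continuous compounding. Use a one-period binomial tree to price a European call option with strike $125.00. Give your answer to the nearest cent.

Risk-neutral probability p = (e^0.07 − 0.8)/(1.25 − 0.8) = 0.2725/0.4500 = 0.6056
Terminal stock prices: S_u = 156.2, S_d = 100
Terminal payoffs (S − K): max(31.25, 0) = 31.25, max(-25, 0) = 0
Node 0 (S = 125): V_0 = e^(−0.07)·[0.6056·31.2500 + 0.3944·0.0000] = 17.6448

$17.64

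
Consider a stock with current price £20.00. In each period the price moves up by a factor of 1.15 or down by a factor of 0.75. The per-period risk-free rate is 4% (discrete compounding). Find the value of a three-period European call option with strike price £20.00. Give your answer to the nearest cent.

£3.53

Risk-neutral probability p = (1 + 0.04 − 0.75)/(1.15 − 0.75) = 0.2900/0.4000 = 0.7250
Terminal stock prices: S_uuu = 30.42, S_uud = 19.84, S_udd = 12.94, S_ddd = 8.438
Terminal payoffs (S − K): max(10.42, 0) = 10.42, max(-0.1625, 0) = 0, max(-7.062, 0) = 0, max(-11.56, 0) = 0
Node uu (S = 26.45): V_uu = 1/1.04·[0.7250·10.4175 + 0.2750·0.0000] = 7.2622
Node ud (S = 17.25): V_ud = 1/1.04·[0.7250·0.0000 + 0.2750·0.0000] = 0.0000
Node dd (S = 11.25): V_dd = 1/1.04·[0.7250·0.0000 + 0.2750·0.0000] = 0.0000
Node u (S = 23): V_u = 1/1.04·[0.7250·7.2622 + 0.2750·0.0000] = 5.0626
Node d (S = 15): V_d = 1/1.04·[0.7250·0.0000 + 0.2750·0.0000] = 0.0000
Node 0 (S = 20): V_0 = 1/1.04·[0.7250·5.0626 + 0.2750·0.0000] = 3.5292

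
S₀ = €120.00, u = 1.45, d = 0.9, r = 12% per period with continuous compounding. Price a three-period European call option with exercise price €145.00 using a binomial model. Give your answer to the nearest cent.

€28.14

Risk-neutral probability p = (e^0.12 − 0.9)/(1.45 − 0.9) = 0.2275/0.5500 = 0.4136
Terminal stock prices: S_uuu = 365.8, S_uud = 227.1, S_udd = 140.9, S_ddd = 87.48
Terminal payoffs (S − K): max(220.8, 0) = 220.8, max(82.07, 0) = 82.07, max(-4.06, 0) = 0, max(-57.52, 0) = 0
Node uu (S = 252.3): V_uu = e^(−0.12)·[0.4136·220.8350 + 0.5864·82.0700] = 123.6965
Node ud (S = 156.6): V_ud = e^(−0.12)·[0.4136·82.0700 + 0.5864·0.0000] = 30.1080
Node dd (S = 97.2): V_dd = e^(−0.12)·[0.4136·0.0000 + 0.5864·0.0000] = 0.0000
Node u (S = 174): V_u = e^(−0.12)·[0.4136·123.6965 + 0.5864·30.1080] = 61.0371
Node d (S = 108): V_d = e^(−0.12)·[0.4136·30.1080 + 0.5864·0.0000] = 11.0453
Node 0 (S = 120): V_0 = e^(−0.12)·[0.4136·61.0371 + 0.5864·11.0453] = 28.1362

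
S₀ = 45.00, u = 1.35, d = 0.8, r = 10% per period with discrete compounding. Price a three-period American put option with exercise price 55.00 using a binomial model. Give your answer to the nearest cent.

Risk-neutral probability p = (1 + 0.1 − 0.8)/(1.35 − 0.8) = 0.3000/0.5500 = 0.5455
Terminal stock prices: S_uuu = 110.7, S_uud = 65.61, S_udd = 38.88, S_ddd = 23.04
Terminal payoffs (K − S): max(-55.72, 0) = 0, max(-10.61, 0) = 0, max(16.12, 0) = 16.12, max(31.96, 0) = 31.96
Node uu (S = 82.01): continuation = 1/1.1·[0.5455·0.0000 + 0.4545·0.0000] = 0.0000; exercise value = 0.0000 ≤ continuation, so V_uu = 0.0000
Node ud (S = 48.6): continuation = 1/1.1·[0.5455·0.0000 + 0.4545·16.1200] = 6.6612; exercise value = 6.4000 ≤ continuation, so V_ud = 6.6612
Node dd (S = 28.8): continuation = 1/1.1·[0.5455·16.1200 + 0.4545·31.9600] = 21.2000; exercise value = 26.2000 > continuation, so V_dd = 26.2000 (exercise)
Node u (S = 60.75): continuation = 1/1.1·[0.5455·0.0000 + 0.4545·6.6612] = 2.7525; exercise value = 0.0000 ≤ continuation, so V_u = 2.7525
Node d (S = 36): continuation = 1/1.1·[0.5455·6.6612 + 0.4545·26.2000] = 14.1295; exercise value = 19.0000 > continuation, so V_d = 19.0000 (exercise)
Node 0 (S = 45): continuation = 1/1.1·[0.5455·2.7525 + 0.4545·19.0000] = 9.2161; exercise value = 10.0000 > continuation, so V_0 = 10.0000 (exercise)

10.00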